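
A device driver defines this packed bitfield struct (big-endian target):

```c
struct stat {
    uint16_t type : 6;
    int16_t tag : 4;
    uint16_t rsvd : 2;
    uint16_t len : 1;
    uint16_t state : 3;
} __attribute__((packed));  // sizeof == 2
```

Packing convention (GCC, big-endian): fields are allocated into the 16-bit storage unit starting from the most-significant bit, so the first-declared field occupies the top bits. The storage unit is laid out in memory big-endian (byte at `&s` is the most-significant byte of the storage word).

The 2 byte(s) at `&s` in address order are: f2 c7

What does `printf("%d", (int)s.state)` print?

7

[0]=0xf2 [1]=0xc7 (big-endian) → word 0xf2c7
type:6 @ bit 10 → (0xf2c7>>10)&0x3f = 0x3c
tag:4 @ bit 6 → (0xf2c7>>6)&0xf = 0xb
rsvd:2 @ bit 4 → (0xf2c7>>4)&0x3 = 0x0
len:1 @ bit 3 → (0xf2c7>>3)&0x1 = 0x0
state:3 @ bit 0 → (0xf2c7>>0)&0x7 = 0x7  ←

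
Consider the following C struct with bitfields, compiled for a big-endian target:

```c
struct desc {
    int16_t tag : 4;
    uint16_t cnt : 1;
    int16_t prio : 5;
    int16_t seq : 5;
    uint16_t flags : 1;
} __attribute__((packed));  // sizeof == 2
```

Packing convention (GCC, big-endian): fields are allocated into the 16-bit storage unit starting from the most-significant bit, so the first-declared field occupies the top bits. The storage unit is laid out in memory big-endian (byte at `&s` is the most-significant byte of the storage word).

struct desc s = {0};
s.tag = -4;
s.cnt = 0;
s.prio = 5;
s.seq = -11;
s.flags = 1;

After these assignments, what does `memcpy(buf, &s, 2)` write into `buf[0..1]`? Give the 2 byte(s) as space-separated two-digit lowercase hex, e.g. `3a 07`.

tag:4 = -4 → 0xc << 12 → word 0xc000
cnt:1 = 0 → 0x0 << 11 → word 0xc000
prio:5 = 5 → 0x5 << 6 → word 0xc140
seq:5 = -11 → 0x15 << 1 → word 0xc16a
flags:1 = 1 → 0x1 << 0 → word 0xc16b
word = 0xc16b → big-endian bytes:
  [0]=0xc1  [1]=0x6b

c1 6b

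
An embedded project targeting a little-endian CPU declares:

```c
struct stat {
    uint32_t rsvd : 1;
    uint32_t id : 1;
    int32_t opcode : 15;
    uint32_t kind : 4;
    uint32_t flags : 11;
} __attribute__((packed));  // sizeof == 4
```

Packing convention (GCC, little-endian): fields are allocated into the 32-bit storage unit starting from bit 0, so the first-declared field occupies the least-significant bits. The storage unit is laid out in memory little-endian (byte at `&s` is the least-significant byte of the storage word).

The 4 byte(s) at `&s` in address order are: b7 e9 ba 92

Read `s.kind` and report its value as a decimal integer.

[0]=0xb7 [1]=0xe9 [2]=0xba [3]=0x92 (little-endian) → word 0x92bae9b7
rsvd [0+:1] = (word>>0) & 0x1 = 1
id [1+:1] = (word>>1) & 0x1 = 1
opcode [2+:15] = (word>>2) & 0x7fff = 14957
kind [17+:4] = (word>>17) & 0xf = 13  ←
flags [21+:11] = (word>>21) & 0x7ff = 1173

13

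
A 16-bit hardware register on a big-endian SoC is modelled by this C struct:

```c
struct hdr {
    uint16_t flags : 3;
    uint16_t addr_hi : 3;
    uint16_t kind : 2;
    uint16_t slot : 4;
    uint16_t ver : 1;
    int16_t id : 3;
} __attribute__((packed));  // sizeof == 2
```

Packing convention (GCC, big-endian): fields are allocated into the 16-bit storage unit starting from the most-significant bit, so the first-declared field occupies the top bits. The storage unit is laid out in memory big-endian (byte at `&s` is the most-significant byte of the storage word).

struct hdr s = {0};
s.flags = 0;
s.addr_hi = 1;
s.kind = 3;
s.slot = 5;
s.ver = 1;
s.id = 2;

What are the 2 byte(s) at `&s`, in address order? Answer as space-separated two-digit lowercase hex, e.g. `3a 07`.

flags:3 = 0 → 0x0 << 13 → word 0x0000
addr_hi:3 = 1 → 0x1 << 10 → word 0x0400
kind:2 = 3 → 0x3 << 8 → word 0x0700
slot:4 = 5 → 0x5 << 4 → word 0x0750
ver:1 = 1 → 0x1 << 3 → word 0x0758
id:3 = 2 → 0x2 << 0 → word 0x075a
word = 0x075a → big-endian bytes:
  [0]=0x07  [1]=0x5a

07 5a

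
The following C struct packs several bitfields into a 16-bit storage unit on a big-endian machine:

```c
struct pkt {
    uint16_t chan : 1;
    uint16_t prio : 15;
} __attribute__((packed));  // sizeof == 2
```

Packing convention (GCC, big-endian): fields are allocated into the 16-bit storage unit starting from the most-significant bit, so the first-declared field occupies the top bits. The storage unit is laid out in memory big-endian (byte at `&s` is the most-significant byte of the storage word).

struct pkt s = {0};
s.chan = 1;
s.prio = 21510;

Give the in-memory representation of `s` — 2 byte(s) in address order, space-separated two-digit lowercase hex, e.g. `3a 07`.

d4 06

chan (1b) val=1 bits=0x1 at bit 15: 0x8000
prio (15b) val=21510 bits=0x5406 at bit 0: 0xd406
word = 0xd406 → big-endian bytes:
  [0]=0xd4  [1]=0x06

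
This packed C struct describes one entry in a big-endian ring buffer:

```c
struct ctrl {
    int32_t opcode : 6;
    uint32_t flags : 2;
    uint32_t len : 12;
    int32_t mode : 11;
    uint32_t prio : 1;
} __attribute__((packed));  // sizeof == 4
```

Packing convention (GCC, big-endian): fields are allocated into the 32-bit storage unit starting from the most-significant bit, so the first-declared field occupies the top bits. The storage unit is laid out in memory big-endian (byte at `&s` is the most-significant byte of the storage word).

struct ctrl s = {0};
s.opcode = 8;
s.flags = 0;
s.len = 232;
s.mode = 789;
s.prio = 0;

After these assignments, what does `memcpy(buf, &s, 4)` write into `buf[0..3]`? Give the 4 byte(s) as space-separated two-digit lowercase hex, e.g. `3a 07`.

20 0e 86 2a

opcode (6b) val=8 bits=0x8 at bit 26: 0x20000000
flags (2b) val=0 bits=0x0 at bit 24: 0x20000000
len (12b) val=232 bits=0xe8 at bit 12: 0x200e8000
mode (11b) val=789 bits=0x315 at bit 1: 0x200e862a
prio (1b) val=0 bits=0x0 at bit 0: 0x200e862a
word = 0x200e862a → big-endian bytes:
  [0]=0x20  [1]=0x0e  [2]=0x86  [3]=0x2a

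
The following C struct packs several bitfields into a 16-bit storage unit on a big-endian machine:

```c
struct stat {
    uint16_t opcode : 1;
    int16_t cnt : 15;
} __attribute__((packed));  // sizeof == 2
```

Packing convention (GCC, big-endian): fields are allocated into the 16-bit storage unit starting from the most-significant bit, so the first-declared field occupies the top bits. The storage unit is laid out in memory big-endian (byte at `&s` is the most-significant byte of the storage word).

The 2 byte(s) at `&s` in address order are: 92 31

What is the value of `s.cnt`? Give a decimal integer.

[0]=0x92 [1]=0x31 (big-endian) → word 0x9231
opcode [15+:1] = (word>>15) & 0x1 = 1
cnt [0+:15] = (word>>0) & 0x7fff = 4657  ←
cnt signed 15b, MSB=0: value = 4657

4657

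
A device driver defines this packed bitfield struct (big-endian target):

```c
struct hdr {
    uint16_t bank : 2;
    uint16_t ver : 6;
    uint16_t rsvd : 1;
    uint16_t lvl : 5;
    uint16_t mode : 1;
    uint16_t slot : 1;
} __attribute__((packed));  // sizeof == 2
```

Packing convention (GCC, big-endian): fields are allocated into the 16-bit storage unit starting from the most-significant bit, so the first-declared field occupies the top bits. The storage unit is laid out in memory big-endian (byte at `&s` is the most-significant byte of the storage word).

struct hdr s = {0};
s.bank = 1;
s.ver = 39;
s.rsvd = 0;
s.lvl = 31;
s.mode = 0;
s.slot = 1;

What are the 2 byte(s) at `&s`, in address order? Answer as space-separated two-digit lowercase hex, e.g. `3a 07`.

67 7d

bank:2 = 1 → 0x1 << 14 → word 0x4000
ver:6 = 39 → 0x27 << 8 → word 0x6700
rsvd:1 = 0 → 0x0 << 7 → word 0x6700
lvl:5 = 31 → 0x1f << 2 → word 0x677c
mode:1 = 0 → 0x0 << 1 → word 0x677c
slot:1 = 1 → 0x1 << 0 → word 0x677d
word = 0x677d → big-endian bytes:
  [0]=0x67  [1]=0x7d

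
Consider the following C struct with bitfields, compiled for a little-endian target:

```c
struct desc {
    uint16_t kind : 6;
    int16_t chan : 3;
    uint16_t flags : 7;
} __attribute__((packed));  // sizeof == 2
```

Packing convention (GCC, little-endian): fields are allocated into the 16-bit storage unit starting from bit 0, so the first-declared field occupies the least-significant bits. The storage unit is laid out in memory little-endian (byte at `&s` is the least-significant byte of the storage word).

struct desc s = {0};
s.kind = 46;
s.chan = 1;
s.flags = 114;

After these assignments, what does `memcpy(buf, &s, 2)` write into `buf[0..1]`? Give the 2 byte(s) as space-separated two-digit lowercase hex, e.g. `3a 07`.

[0+:6] kind=46 & 0x3f = 0x2e; word=0x002e
[6+:3] chan=1 & 0x7 = 0x1; word=0x006e
[9+:7] flags=114 & 0x7f = 0x72; word=0xe46e
word = 0xe46e → little-endian bytes:
  [0]=0x6e  [1]=0xe4

6e e4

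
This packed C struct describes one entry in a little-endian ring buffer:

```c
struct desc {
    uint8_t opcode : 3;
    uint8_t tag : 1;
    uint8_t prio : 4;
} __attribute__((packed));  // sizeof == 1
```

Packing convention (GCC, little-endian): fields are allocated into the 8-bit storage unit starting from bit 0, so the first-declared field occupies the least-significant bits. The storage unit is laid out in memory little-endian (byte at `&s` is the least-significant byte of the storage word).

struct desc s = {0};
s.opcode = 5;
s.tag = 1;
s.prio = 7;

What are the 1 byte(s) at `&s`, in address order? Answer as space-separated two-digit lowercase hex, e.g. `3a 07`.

opcode:3 = 5 → 0x5 << 0 → word 0x05
tag:1 = 1 → 0x1 << 3 → word 0x0d
prio:4 = 7 → 0x7 << 4 → word 0x7d
word = 0x7d → little-endian bytes:
  [0]=0x7d

7d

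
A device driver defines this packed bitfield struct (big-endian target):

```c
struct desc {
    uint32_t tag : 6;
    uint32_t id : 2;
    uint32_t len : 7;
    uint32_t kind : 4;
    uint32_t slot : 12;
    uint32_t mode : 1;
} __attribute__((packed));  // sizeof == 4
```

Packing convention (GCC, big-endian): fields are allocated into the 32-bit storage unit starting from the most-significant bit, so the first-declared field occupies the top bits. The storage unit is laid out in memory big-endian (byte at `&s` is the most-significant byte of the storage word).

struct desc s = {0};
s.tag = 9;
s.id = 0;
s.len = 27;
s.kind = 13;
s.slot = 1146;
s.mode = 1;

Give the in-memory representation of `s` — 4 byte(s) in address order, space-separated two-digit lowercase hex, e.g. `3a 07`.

24 37 a8 f5

tag (6b) val=9 bits=0x9 at bit 26: 0x24000000
id (2b) val=0 bits=0x0 at bit 24: 0x24000000
len (7b) val=27 bits=0x1b at bit 17: 0x24360000
kind (4b) val=13 bits=0xd at bit 13: 0x2437a000
slot (12b) val=1146 bits=0x47a at bit 1: 0x2437a8f4
mode (1b) val=1 bits=0x1 at bit 0: 0x2437a8f5
word = 0x2437a8f5 → big-endian bytes:
  [0]=0x24  [1]=0x37  [2]=0xa8  [3]=0xf5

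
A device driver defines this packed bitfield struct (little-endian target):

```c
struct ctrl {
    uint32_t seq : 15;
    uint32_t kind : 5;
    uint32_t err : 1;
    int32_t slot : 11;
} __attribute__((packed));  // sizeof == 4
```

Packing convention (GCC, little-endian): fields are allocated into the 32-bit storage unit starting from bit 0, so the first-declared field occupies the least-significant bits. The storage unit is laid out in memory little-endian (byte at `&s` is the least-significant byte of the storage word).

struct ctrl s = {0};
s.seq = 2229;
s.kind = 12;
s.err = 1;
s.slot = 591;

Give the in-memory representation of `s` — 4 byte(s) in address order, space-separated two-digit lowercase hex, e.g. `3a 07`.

b5 08 f6 49

seq:15 = 2229 → 0x8b5 << 0 → word 0x000008b5
kind:5 = 12 → 0xc << 15 → word 0x000608b5
err:1 = 1 → 0x1 << 20 → word 0x001608b5
slot:11 = 591 → 0x24f << 21 → word 0x49f608b5
word = 0x49f608b5 → little-endian bytes:
  [0]=0xb5  [1]=0x08  [2]=0xf6  [3]=0x49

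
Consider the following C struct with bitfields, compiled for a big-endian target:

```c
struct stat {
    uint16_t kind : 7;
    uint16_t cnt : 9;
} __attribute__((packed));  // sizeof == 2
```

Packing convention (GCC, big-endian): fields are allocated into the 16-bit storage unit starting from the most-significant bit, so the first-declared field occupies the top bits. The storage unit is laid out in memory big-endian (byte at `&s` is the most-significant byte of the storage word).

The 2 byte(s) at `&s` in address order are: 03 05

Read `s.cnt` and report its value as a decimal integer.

[0]=0x03 [1]=0x05 (big-endian) → word 0x0305
kind [9+:7] = (word>>9) & 0x7f = 1
cnt [0+:9] = (word>>0) & 0x1ff = 261  ←

261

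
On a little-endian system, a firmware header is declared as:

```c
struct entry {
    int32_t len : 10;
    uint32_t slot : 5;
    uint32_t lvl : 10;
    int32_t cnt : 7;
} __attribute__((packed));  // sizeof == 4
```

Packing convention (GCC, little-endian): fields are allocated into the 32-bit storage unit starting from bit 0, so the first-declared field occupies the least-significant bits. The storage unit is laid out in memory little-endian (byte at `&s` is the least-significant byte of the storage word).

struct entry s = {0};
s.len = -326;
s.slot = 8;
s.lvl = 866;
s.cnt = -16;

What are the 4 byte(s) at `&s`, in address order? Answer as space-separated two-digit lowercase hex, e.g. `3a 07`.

ba 22 b1 e1

len (10b) val=-326 bits=0x2ba at bit 0: 0x000002ba
slot (5b) val=8 bits=0x8 at bit 10: 0x000022ba
lvl (10b) val=866 bits=0x362 at bit 15: 0x01b122ba
cnt (7b) val=-16 bits=0x70 at bit 25: 0xe1b122ba
word = 0xe1b122ba → little-endian bytes:
  [0]=0xba  [1]=0x22  [2]=0xb1  [3]=0xe1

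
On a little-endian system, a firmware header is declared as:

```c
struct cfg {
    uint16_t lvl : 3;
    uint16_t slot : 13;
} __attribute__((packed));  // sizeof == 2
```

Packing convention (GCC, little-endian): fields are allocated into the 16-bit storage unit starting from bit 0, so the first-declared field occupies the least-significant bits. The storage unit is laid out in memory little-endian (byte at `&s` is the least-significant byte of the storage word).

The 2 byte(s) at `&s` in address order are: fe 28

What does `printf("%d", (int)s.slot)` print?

1311

[0]=0xfe [1]=0x28 (little-endian) → word 0x28fe
lvl:3 @ bit 0 → (0x28fe>>0)&0x7 = 0x6
slot:13 @ bit 3 → (0x28fe>>3)&0x1fff = 0x51f  ←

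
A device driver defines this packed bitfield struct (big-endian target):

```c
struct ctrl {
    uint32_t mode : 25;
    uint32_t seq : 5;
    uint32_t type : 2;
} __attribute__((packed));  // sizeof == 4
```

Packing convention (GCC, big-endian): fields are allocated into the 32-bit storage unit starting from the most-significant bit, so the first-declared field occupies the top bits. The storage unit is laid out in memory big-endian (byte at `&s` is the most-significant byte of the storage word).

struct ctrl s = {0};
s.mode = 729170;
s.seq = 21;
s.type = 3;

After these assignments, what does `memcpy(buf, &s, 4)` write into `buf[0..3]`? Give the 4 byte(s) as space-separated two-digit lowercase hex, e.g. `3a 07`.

05 90 29 57

[7+:25] mode=729170 & 0x1ffffff = 0xb2052; word=0x05902900
[2+:5] seq=21 & 0x1f = 0x15; word=0x05902954
[0+:2] type=3 & 0x3 = 0x3; word=0x05902957
word = 0x05902957 → big-endian bytes:
  [0]=0x05  [1]=0x90  [2]=0x29  [3]=0x57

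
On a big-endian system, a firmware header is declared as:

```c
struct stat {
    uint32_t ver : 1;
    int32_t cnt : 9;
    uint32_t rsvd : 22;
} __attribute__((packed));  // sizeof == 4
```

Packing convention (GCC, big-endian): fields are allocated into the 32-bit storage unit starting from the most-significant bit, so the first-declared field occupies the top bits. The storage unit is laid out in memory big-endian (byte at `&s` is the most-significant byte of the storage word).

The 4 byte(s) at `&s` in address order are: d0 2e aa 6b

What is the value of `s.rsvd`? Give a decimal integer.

[0]=0xd0 [1]=0x2e [2]=0xaa [3]=0x6b (big-endian) → word 0xd02eaa6b
ver:1 @ bit 31 → (0xd02eaa6b>>31)&0x1 = 0x1
cnt:9 @ bit 22 → (0xd02eaa6b>>22)&0x1ff = 0x140
rsvd:22 @ bit 0 → (0xd02eaa6b>>0)&0x3fffff = 0x2eaa6b  ←

3058283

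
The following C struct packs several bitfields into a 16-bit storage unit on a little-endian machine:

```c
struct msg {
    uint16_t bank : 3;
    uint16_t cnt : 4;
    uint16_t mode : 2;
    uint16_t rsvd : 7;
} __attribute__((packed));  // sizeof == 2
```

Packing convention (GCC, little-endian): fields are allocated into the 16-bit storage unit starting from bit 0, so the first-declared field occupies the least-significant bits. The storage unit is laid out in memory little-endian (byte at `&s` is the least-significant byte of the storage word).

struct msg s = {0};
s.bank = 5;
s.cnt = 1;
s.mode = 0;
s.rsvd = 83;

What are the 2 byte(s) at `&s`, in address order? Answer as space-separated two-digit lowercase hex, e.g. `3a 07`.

0d a6

[0+:3] bank=5 & 0x7 = 0x5; word=0x0005
[3+:4] cnt=1 & 0xf = 0x1; word=0x000d
[7+:2] mode=0 & 0x3 = 0x0; word=0x000d
[9+:7] rsvd=83 & 0x7f = 0x53; word=0xa60d
word = 0xa60d → little-endian bytes:
  [0]=0x0d  [1]=0xa6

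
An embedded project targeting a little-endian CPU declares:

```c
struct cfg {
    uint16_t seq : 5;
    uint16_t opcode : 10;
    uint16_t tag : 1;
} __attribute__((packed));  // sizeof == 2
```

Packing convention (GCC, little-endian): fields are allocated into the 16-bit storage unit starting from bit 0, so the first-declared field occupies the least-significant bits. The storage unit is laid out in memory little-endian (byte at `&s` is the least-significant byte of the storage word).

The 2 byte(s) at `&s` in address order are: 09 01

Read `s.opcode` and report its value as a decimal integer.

[0]=0x09 [1]=0x01 (little-endian) → word 0x0109
seq [0+:5] = (word>>0) & 0x1f = 9
opcode [5+:10] = (word>>5) & 0x3ff = 8  ←
tag [15+:1] = (word>>15) & 0x1 = 0

8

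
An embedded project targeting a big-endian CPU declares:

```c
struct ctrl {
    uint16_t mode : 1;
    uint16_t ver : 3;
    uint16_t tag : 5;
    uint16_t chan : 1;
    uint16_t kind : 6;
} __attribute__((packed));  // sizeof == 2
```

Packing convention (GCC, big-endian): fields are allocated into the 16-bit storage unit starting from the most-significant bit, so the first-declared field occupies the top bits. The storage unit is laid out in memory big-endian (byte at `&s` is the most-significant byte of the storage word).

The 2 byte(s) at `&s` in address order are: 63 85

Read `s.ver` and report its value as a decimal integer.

[0]=0x63 [1]=0x85 (big-endian) → word 0x6385
mode:1 @ bit 15 → (0x6385>>15)&0x1 = 0x0
ver:3 @ bit 12 → (0x6385>>12)&0x7 = 0x6  ←
tag:5 @ bit 7 → (0x6385>>7)&0x1f = 0x7
chan:1 @ bit 6 → (0x6385>>6)&0x1 = 0x0
kind:6 @ bit 0 → (0x6385>>0)&0x3f = 0x5

6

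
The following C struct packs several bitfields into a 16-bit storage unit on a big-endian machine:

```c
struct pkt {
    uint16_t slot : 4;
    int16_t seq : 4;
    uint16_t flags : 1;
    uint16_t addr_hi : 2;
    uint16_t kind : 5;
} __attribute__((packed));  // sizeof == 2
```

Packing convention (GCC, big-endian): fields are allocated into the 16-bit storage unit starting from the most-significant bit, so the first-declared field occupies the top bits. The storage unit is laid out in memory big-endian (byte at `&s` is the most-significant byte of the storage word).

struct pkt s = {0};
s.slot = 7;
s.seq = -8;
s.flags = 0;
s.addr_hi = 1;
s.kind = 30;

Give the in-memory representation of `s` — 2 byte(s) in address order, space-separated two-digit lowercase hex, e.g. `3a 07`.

78 3e

slot (4b) val=7 bits=0x7 at bit 12: 0x7000
seq (4b) val=-8 bits=0x8 at bit 8: 0x7800
flags (1b) val=0 bits=0x0 at bit 7: 0x7800
addr_hi (2b) val=1 bits=0x1 at bit 5: 0x7820
kind (5b) val=30 bits=0x1e at bit 0: 0x783e
word = 0x783e → big-endian bytes:
  [0]=0x78  [1]=0x3e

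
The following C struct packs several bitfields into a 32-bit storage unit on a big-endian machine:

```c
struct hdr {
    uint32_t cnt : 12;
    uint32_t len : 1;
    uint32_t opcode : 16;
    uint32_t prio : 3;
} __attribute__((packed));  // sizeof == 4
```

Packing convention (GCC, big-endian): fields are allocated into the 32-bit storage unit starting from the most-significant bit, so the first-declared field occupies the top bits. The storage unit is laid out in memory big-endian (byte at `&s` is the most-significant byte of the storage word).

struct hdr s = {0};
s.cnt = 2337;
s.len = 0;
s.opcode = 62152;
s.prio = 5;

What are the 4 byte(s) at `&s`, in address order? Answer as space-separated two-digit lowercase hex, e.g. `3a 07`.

92 17 96 45

cnt:12 = 2337 → 0x921 << 20 → word 0x92100000
len:1 = 0 → 0x0 << 19 → word 0x92100000
opcode:16 = 62152 → 0xf2c8 << 3 → word 0x92179640
prio:3 = 5 → 0x5 << 0 → word 0x92179645
word = 0x92179645 → big-endian bytes:
  [0]=0x92  [1]=0x17  [2]=0x96  [3]=0x45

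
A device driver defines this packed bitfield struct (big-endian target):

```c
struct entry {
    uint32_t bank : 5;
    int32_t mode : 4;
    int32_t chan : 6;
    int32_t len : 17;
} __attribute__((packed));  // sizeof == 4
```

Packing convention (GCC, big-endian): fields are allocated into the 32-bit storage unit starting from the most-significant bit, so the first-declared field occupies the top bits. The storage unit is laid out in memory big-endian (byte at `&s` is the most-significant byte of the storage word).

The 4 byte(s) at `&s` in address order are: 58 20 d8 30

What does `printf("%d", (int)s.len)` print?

[0]=0x58 [1]=0x20 [2]=0xd8 [3]=0x30 (big-endian) → word 0x5820d830
bank:5 @ bit 27 → (0x5820d830>>27)&0x1f = 0xb
mode:4 @ bit 23 → (0x5820d830>>23)&0xf = 0x0
chan:6 @ bit 17 → (0x5820d830>>17)&0x3f = 0x10
len:17 @ bit 0 → (0x5820d830>>0)&0x1ffff = 0xd830  ←
len signed 17b, MSB=0: value = 55344

55344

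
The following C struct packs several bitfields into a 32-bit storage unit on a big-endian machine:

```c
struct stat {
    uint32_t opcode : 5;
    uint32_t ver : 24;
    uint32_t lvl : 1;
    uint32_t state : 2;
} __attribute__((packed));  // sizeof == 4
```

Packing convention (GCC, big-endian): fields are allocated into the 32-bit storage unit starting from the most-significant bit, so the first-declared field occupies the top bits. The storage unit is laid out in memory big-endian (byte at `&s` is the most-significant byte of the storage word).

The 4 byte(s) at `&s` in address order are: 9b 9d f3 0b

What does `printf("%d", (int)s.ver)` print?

[0]=0x9b [1]=0x9d [2]=0xf3 [3]=0x0b (big-endian) → word 0x9b9df30b
opcode:5 @ bit 27 → (0x9b9df30b>>27)&0x1f = 0x13
ver:24 @ bit 3 → (0x9b9df30b>>3)&0xffffff = 0x73be61  ←
lvl:1 @ bit 2 → (0x9b9df30b>>2)&0x1 = 0x0
state:2 @ bit 0 → (0x9b9df30b>>0)&0x3 = 0x3

7585377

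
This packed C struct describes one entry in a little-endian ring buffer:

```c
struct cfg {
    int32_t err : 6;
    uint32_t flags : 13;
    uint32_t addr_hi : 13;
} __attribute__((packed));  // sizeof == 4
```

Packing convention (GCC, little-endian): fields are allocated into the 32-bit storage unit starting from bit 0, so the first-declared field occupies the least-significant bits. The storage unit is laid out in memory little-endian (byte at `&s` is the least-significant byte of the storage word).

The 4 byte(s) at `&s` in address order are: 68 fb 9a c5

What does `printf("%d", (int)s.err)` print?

[0]=0x68 [1]=0xfb [2]=0x9a [3]=0xc5 (little-endian) → word 0xc59afb68
err:6 @ bit 0 → (0xc59afb68>>0)&0x3f = 0x28  ←
flags:13 @ bit 6 → (0xc59afb68>>6)&0x1fff = 0xbed
addr_hi:13 @ bit 19 → (0xc59afb68>>19)&0x1fff = 0x18b3
err signed 6b, MSB=1: 40 - 64 = -24

-24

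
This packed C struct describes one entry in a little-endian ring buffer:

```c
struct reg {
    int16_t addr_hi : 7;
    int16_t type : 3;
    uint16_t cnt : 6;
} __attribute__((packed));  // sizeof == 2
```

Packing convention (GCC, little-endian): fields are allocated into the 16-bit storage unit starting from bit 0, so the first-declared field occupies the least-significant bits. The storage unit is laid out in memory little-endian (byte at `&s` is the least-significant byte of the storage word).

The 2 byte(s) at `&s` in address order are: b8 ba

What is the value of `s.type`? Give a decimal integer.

-3

[0]=0xb8 [1]=0xba (little-endian) → word 0xbab8
addr_hi:7 @ bit 0 → (0xbab8>>0)&0x7f = 0x38
type:3 @ bit 7 → (0xbab8>>7)&0x7 = 0x5  ←
cnt:6 @ bit 10 → (0xbab8>>10)&0x3f = 0x2e
type signed 3b, MSB=1: 5 - 8 = -3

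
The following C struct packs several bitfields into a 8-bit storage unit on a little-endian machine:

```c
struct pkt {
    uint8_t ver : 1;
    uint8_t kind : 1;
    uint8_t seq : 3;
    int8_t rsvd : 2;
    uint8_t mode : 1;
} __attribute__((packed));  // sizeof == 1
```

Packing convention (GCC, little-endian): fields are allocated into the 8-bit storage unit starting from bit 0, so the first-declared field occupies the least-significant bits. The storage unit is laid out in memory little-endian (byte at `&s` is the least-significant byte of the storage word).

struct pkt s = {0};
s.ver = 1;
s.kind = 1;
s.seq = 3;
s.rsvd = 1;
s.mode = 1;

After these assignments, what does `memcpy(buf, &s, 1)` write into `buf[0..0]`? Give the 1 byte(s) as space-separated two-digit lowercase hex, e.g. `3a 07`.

af

ver:1 = 1 → 0x1 << 0 → word 0x01
kind:1 = 1 → 0x1 << 1 → word 0x03
seq:3 = 3 → 0x3 << 2 → word 0x0f
rsvd:2 = 1 → 0x1 << 5 → word 0x2f
mode:1 = 1 → 0x1 << 7 → word 0xaf
word = 0xaf → little-endian bytes:
  [0]=0xaf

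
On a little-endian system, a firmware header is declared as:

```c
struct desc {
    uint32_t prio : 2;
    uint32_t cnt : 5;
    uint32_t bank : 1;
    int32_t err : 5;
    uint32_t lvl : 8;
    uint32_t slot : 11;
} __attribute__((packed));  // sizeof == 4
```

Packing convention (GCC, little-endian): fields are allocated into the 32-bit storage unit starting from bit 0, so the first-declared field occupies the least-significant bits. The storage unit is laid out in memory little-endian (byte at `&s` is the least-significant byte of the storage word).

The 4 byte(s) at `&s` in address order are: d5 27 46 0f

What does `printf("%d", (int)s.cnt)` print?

[0]=0xd5 [1]=0x27 [2]=0x46 [3]=0x0f (little-endian) → word 0x0f4627d5
prio [0+:2] = (word>>0) & 0x3 = 1
cnt [2+:5] = (word>>2) & 0x1f = 21  ←
bank [7+:1] = (word>>7) & 0x1 = 1
err [8+:5] = (word>>8) & 0x1f = 7
lvl [13+:8] = (word>>13) & 0xff = 49
slot [21+:11] = (word>>21) & 0x7ff = 122

21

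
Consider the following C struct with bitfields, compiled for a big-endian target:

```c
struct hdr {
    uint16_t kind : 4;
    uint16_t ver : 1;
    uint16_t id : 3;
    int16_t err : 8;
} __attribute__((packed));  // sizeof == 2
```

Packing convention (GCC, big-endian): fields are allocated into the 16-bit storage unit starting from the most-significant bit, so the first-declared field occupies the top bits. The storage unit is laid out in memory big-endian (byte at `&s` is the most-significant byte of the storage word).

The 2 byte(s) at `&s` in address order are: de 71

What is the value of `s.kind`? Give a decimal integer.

13

[0]=0xde [1]=0x71 (big-endian) → word 0xde71
kind:4 @ bit 12 → (0xde71>>12)&0xf = 0xd  ←
ver:1 @ bit 11 → (0xde71>>11)&0x1 = 0x1
id:3 @ bit 8 → (0xde71>>8)&0x7 = 0x6
err:8 @ bit 0 → (0xde71>>0)&0xff = 0x71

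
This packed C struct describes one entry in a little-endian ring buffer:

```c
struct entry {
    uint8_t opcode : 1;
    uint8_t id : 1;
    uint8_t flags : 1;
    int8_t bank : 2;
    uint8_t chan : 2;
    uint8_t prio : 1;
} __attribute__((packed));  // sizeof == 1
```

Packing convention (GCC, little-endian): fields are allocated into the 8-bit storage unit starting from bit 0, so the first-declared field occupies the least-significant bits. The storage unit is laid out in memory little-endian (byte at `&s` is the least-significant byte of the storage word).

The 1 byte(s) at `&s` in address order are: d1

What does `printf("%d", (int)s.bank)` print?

-2

[0]=0xd1 (little-endian) → word 0xd1
opcode:1 @ bit 0 → (0xd1>>0)&0x1 = 0x1
id:1 @ bit 1 → (0xd1>>1)&0x1 = 0x0
flags:1 @ bit 2 → (0xd1>>2)&0x1 = 0x0
bank:2 @ bit 3 → (0xd1>>3)&0x3 = 0x2  ←
chan:2 @ bit 5 → (0xd1>>5)&0x3 = 0x2
prio:1 @ bit 7 → (0xd1>>7)&0x1 = 0x1
bank signed 2b, MSB=1: 2 - 4 = -2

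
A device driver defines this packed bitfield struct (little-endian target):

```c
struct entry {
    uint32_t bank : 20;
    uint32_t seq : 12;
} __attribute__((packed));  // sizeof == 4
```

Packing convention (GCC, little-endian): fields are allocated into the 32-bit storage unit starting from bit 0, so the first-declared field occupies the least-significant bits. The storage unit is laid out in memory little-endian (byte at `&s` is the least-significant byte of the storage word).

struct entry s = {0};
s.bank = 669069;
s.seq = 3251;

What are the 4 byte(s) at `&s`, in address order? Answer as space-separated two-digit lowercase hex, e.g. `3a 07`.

8d 35 3a cb

bank (20b) val=669069 bits=0xa358d at bit 0: 0x000a358d
seq (12b) val=3251 bits=0xcb3 at bit 20: 0xcb3a358d
word = 0xcb3a358d → little-endian bytes:
  [0]=0x8d  [1]=0x35  [2]=0x3a  [3]=0xcb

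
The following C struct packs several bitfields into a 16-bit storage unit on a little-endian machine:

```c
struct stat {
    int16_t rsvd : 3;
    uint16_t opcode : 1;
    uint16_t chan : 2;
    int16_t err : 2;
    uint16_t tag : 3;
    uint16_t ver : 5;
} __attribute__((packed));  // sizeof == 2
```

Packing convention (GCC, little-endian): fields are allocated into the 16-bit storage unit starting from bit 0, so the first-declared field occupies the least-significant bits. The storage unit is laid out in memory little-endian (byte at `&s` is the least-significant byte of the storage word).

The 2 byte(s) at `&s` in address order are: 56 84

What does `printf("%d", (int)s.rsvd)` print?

-2

[0]=0x56 [1]=0x84 (little-endian) → word 0x8456
rsvd:3 @ bit 0 → (0x8456>>0)&0x7 = 0x6  ←
opcode:1 @ bit 3 → (0x8456>>3)&0x1 = 0x0
chan:2 @ bit 4 → (0x8456>>4)&0x3 = 0x1
err:2 @ bit 6 → (0x8456>>6)&0x3 = 0x1
tag:3 @ bit 8 → (0x8456>>8)&0x7 = 0x4
ver:5 @ bit 11 → (0x8456>>11)&0x1f = 0x10
rsvd signed 3b, MSB=1: 6 - 8 = -2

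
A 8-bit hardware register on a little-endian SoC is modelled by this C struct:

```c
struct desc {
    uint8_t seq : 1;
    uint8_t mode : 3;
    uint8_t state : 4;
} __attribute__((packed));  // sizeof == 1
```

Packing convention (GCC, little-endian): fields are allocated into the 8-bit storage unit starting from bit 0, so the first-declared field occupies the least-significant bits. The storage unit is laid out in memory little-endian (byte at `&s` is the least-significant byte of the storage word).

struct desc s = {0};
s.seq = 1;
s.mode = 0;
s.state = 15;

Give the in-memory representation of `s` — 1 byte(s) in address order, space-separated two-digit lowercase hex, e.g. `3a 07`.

seq (1b) val=1 bits=0x1 at bit 0: 0x01
mode (3b) val=0 bits=0x0 at bit 1: 0x01
state (4b) val=15 bits=0xf at bit 4: 0xf1
word = 0xf1 → little-endian bytes:
  [0]=0xf1

f1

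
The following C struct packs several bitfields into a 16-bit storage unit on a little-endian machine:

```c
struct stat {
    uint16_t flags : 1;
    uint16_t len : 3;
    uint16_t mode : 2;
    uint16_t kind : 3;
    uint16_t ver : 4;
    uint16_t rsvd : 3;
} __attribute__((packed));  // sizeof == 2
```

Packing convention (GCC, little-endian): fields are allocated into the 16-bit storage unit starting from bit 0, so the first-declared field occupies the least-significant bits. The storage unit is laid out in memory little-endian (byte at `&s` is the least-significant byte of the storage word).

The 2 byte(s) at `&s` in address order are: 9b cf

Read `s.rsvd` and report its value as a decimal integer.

[0]=0x9b [1]=0xcf (little-endian) → word 0xcf9b
flags:1 @ bit 0 → (0xcf9b>>0)&0x1 = 0x1
len:3 @ bit 1 → (0xcf9b>>1)&0x7 = 0x5
mode:2 @ bit 4 → (0xcf9b>>4)&0x3 = 0x1
kind:3 @ bit 6 → (0xcf9b>>6)&0x7 = 0x6
ver:4 @ bit 9 → (0xcf9b>>9)&0xf = 0x7
rsvd:3 @ bit 13 → (0xcf9b>>13)&0x7 = 0x6  ←

6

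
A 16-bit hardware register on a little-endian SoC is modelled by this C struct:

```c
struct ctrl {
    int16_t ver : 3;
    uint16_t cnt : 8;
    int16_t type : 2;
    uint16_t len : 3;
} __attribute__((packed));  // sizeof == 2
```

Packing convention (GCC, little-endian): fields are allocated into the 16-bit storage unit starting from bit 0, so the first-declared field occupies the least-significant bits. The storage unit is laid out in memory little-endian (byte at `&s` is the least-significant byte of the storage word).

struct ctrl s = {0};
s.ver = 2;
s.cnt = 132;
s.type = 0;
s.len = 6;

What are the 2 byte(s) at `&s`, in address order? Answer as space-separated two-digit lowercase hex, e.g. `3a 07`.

[0+:3] ver=2 & 0x7 = 0x2; word=0x0002
[3+:8] cnt=132 & 0xff = 0x84; word=0x0422
[11+:2] type=0 & 0x3 = 0x0; word=0x0422
[13+:3] len=6 & 0x7 = 0x6; word=0xc422
word = 0xc422 → little-endian bytes:
  [0]=0x22  [1]=0xc4

22 c4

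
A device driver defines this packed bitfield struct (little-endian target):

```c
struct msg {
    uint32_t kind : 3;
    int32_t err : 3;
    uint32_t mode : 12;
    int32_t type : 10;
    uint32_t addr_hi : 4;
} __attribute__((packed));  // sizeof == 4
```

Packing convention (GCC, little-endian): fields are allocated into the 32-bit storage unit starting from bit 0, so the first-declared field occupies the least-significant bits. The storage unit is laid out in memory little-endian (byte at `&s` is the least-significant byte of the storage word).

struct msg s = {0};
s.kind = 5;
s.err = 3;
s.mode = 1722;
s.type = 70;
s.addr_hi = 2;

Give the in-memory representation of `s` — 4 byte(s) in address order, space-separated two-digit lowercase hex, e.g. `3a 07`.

9d ae 19 21

kind:3 = 5 → 0x5 << 0 → word 0x00000005
err:3 = 3 → 0x3 << 3 → word 0x0000001d
mode:12 = 1722 → 0x6ba << 6 → word 0x0001ae9d
type:10 = 70 → 0x46 << 18 → word 0x0119ae9d
addr_hi:4 = 2 → 0x2 << 28 → word 0x2119ae9d
word = 0x2119ae9d → little-endian bytes:
  [0]=0x9d  [1]=0xae  [2]=0x19  [3]=0x21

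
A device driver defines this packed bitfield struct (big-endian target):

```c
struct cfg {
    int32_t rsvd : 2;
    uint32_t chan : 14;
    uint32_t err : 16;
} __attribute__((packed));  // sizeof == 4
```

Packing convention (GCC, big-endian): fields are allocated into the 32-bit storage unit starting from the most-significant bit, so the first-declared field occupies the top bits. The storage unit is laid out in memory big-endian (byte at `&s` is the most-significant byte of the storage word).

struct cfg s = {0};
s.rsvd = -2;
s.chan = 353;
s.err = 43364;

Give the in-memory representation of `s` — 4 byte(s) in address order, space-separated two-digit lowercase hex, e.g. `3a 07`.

81 61 a9 64

rsvd (2b) val=-2 bits=0x2 at bit 30: 0x80000000
chan (14b) val=353 bits=0x161 at bit 16: 0x81610000
err (16b) val=43364 bits=0xa964 at bit 0: 0x8161a964
word = 0x8161a964 → big-endian bytes:
  [0]=0x81  [1]=0x61  [2]=0xa9  [3]=0x64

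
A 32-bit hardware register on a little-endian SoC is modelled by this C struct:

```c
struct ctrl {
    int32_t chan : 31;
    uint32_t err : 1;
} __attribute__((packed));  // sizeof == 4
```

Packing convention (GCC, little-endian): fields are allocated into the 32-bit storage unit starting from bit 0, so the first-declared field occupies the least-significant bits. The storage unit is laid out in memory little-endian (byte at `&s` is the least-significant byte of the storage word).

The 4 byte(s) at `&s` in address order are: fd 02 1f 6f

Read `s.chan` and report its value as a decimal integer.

[0]=0xfd [1]=0x02 [2]=0x1f [3]=0x6f (little-endian) → word 0x6f1f02fd
chan:31 @ bit 0 → (0x6f1f02fd>>0)&0x7fffffff = 0x6f1f02fd  ←
err:1 @ bit 31 → (0x6f1f02fd>>31)&0x1 = 0x0
chan signed 31b, MSB=1: 1864303357 - 2147483648 = -283180291

-283180291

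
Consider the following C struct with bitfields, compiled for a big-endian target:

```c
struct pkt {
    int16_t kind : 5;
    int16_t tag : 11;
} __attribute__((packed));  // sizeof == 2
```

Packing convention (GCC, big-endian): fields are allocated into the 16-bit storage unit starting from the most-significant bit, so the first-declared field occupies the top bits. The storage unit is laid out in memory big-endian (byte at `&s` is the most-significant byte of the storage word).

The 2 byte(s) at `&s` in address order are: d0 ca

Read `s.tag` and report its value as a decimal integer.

202

[0]=0xd0 [1]=0xca (big-endian) → word 0xd0ca
kind:5 @ bit 11 → (0xd0ca>>11)&0x1f = 0x1a
tag:11 @ bit 0 → (0xd0ca>>0)&0x7ff = 0xca  ←
tag signed 11b, MSB=0: value = 202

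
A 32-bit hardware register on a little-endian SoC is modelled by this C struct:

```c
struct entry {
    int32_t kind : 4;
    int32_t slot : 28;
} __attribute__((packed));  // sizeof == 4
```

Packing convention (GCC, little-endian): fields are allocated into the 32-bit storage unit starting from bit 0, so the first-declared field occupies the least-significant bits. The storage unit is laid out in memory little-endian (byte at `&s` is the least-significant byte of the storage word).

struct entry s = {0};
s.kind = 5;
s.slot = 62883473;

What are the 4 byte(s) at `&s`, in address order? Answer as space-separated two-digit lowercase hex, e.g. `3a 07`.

[0+:4] kind=5 & 0xf = 0x5; word=0x00000005
[4+:28] slot=62883473 & 0xfffffff = 0x3bf8691; word=0x3bf86915
word = 0x3bf86915 → little-endian bytes:
  [0]=0x15  [1]=0x69  [2]=0xf8  [3]=0x3b

15 69 f8 3b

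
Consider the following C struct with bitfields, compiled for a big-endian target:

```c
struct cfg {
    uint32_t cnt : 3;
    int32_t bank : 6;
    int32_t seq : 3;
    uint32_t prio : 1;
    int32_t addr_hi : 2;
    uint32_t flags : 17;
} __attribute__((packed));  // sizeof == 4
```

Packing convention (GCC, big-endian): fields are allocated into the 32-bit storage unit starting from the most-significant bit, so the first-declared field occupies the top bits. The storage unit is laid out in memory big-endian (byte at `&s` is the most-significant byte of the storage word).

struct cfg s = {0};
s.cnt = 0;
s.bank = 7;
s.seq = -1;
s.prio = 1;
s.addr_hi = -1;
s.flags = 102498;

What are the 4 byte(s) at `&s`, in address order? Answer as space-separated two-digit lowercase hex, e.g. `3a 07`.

03 ff 90 62

cnt:3 = 0 → 0x0 << 29 → word 0x00000000
bank:6 = 7 → 0x7 << 23 → word 0x03800000
seq:3 = -1 → 0x7 << 20 → word 0x03f00000
prio:1 = 1 → 0x1 << 19 → word 0x03f80000
addr_hi:2 = -1 → 0x3 << 17 → word 0x03fe0000
flags:17 = 102498 → 0x19062 << 0 → word 0x03ff9062
word = 0x03ff9062 → big-endian bytes:
  [0]=0x03  [1]=0xff  [2]=0x90  [3]=0x62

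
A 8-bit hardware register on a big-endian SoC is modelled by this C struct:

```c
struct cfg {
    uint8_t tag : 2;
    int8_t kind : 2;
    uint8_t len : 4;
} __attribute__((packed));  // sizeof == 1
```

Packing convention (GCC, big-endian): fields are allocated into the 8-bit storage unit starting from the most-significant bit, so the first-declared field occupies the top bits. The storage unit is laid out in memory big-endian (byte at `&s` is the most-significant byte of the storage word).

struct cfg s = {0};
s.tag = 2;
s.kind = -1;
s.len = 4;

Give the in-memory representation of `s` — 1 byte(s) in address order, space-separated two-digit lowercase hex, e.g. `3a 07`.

b4

[6+:2] tag=2 & 0x3 = 0x2; word=0x80
[4+:2] kind=-1 & 0x3 = 0x3; word=0xb0
[0+:4] len=4 & 0xf = 0x4; word=0xb4
word = 0xb4 → big-endian bytes:
  [0]=0xb4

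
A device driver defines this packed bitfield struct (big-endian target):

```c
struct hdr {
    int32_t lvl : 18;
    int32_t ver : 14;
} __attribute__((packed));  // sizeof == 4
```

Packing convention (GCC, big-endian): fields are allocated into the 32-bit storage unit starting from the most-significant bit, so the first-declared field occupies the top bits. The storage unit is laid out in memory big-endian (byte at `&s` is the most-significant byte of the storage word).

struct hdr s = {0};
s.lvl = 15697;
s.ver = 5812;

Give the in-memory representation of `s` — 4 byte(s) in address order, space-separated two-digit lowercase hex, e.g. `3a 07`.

[14+:18] lvl=15697 & 0x3ffff = 0x3d51; word=0x0f544000
[0+:14] ver=5812 & 0x3fff = 0x16b4; word=0x0f5456b4
word = 0x0f5456b4 → big-endian bytes:
  [0]=0x0f  [1]=0x54  [2]=0x56  [3]=0xb4

0f 54 56 b4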